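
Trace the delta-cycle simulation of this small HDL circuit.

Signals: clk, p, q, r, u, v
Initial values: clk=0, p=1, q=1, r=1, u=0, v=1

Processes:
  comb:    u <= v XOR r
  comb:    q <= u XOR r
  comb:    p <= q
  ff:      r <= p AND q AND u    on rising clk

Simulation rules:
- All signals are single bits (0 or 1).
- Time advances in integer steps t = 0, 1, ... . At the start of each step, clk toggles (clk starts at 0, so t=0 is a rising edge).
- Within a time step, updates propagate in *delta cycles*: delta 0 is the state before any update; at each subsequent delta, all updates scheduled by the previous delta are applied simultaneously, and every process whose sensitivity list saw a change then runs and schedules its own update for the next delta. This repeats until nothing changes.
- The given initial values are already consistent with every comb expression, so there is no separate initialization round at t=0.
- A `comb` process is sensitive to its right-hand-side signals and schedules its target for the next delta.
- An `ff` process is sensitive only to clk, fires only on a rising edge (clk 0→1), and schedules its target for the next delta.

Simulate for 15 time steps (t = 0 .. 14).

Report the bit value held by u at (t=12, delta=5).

1

t0.Δ0 v=1 u=0 r=1 p=1 q=1 clk=0
t0.Δ1 v=1 u=0 r=1 p=1 q=1 clk=1
t0.Δ2 v=1 u=0 r=0 p=1 q=1 clk=1
t0.Δ3 v=1 u=1 r=0 p=1 q=0 clk=1
t0.Δ4 v=1 u=1 r=0 p=0 q=1 clk=1
t0.Δ5 v=1 u=1 r=0 p=1 q=1 clk=1
t1.Δ0 v=1 u=1 r=0 p=1 q=1 clk=1
t1.Δ1 v=1 u=1 r=0 p=1 q=1 clk=0
t2.Δ0 v=1 u=1 r=0 p=1 q=1 clk=0
t2.Δ1 v=1 u=1 r=0 p=1 q=1 clk=1
t2.Δ2 v=1 u=1 r=1 p=1 q=1 clk=1
t2.Δ3 v=1 u=0 r=1 p=1 q=0 clk=1
t2.Δ4 v=1 u=0 r=1 p=0 q=1 clk=1
t2.Δ5 v=1 u=0 r=1 p=1 q=1 clk=1
t3.Δ0 v=1 u=0 r=1 p=1 q=1 clk=1
t3.Δ1 v=1 u=0 r=1 p=1 q=1 clk=0
t4.Δ0 v=1 u=0 r=1 p=1 q=1 clk=0
t4.Δ1 v=1 u=0 r=1 p=1 q=1 clk=1
t4.Δ2 v=1 u=0 r=0 p=1 q=1 clk=1
t4.Δ3 v=1 u=1 r=0 p=1 q=0 clk=1
t4.Δ4 v=1 u=1 r=0 p=0 q=1 clk=1
t4.Δ5 v=1 u=1 r=0 p=1 q=1 clk=1
t5.Δ0 v=1 u=1 r=0 p=1 q=1 clk=1
t5.Δ1 v=1 u=1 r=0 p=1 q=1 clk=0
t6.Δ0 v=1 u=1 r=0 p=1 q=1 clk=0
t6.Δ1 v=1 u=1 r=0 p=1 q=1 clk=1
t6.Δ2 v=1 u=1 r=1 p=1 q=1 clk=1
t6.Δ3 v=1 u=0 r=1 p=1 q=0 clk=1
t6.Δ4 v=1 u=0 r=1 p=0 q=1 clk=1
t6.Δ5 v=1 u=0 r=1 p=1 q=1 clk=1
t7.Δ0 v=1 u=0 r=1 p=1 q=1 clk=1
t7.Δ1 v=1 u=0 r=1 p=1 q=1 clk=0
t8.Δ0 v=1 u=0 r=1 p=1 q=1 clk=0
t8.Δ1 v=1 u=0 r=1 p=1 q=1 clk=1
t8.Δ2 v=1 u=0 r=0 p=1 q=1 clk=1
t8.Δ3 v=1 u=1 r=0 p=1 q=0 clk=1
t8.Δ4 v=1 u=1 r=0 p=0 q=1 clk=1
t8.Δ5 v=1 u=1 r=0 p=1 q=1 clk=1
t9.Δ0 v=1 u=1 r=0 p=1 q=1 clk=1
t9.Δ1 v=1 u=1 r=0 p=1 q=1 clk=0
t10.Δ0 v=1 u=1 r=0 p=1 q=1 clk=0
t10.Δ1 v=1 u=1 r=0 p=1 q=1 clk=1
t10.Δ2 v=1 u=1 r=1 p=1 q=1 clk=1
t10.Δ3 v=1 u=0 r=1 p=1 q=0 clk=1
t10.Δ4 v=1 u=0 r=1 p=0 q=1 clk=1
t10.Δ5 v=1 u=0 r=1 p=1 q=1 clk=1
t11.Δ0 v=1 u=0 r=1 p=1 q=1 clk=1
t11.Δ1 v=1 u=0 r=1 p=1 q=1 clk=0
t12.Δ0 v=1 u=0 r=1 p=1 q=1 clk=0
t12.Δ1 v=1 u=0 r=1 p=1 q=1 clk=1
t12.Δ2 v=1 u=0 r=0 p=1 q=1 clk=1
t12.Δ3 v=1 u=1 r=0 p=1 q=0 clk=1
t12.Δ4 v=1 u=1 r=0 p=0 q=1 clk=1
t12.Δ5 v=1 u=1 r=0 p=1 q=1 clk=1
t13.Δ0 v=1 u=1 r=0 p=1 q=1 clk=1
t13.Δ1 v=1 u=1 r=0 p=1 q=1 clk=0
t14.Δ0 v=1 u=1 r=0 p=1 q=1 clk=0
t14.Δ1 v=1 u=1 r=0 p=1 q=1 clk=1
t14.Δ2 v=1 u=1 r=1 p=1 q=1 clk=1
t14.Δ3 v=1 u=0 r=1 p=1 q=0 clk=1
t14.Δ4 v=1 u=0 r=1 p=0 q=1 clk=1
t14.Δ5 v=1 u=0 r=1 p=1 q=1 clk=1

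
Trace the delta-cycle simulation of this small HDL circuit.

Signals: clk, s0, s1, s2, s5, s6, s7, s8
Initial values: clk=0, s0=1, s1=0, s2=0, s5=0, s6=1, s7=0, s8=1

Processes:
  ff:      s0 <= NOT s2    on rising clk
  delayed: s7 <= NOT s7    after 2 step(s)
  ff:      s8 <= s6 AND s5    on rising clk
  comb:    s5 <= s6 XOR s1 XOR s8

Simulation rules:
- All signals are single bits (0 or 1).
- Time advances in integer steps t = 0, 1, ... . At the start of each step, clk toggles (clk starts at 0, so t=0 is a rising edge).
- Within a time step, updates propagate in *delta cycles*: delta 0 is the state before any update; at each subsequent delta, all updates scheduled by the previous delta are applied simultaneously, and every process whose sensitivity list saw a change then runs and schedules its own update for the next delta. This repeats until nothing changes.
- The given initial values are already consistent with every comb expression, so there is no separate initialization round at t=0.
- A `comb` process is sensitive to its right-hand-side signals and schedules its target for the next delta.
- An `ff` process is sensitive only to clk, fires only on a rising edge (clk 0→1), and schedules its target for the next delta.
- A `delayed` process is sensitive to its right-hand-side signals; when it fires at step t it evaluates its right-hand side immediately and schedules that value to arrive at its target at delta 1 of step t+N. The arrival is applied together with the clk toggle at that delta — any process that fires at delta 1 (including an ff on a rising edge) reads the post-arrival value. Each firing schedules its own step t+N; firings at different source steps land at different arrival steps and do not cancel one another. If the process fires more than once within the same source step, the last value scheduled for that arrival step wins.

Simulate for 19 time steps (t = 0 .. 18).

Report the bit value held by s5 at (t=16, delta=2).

0

t0.Δ0 s8=1 s2=0 s7=0 s1=0 clk=0 s6=1 s0=1 s5=0
t0.Δ1 s8=1 s2=0 s7=0 s1=0 clk=1 s6=1 s0=1 s5=0
t0.Δ2 s8=0 s2=0 s7=0 s1=0 clk=1 s6=1 s0=1 s5=0
t0.Δ3 s8=0 s2=0 s7=0 s1=0 clk=1 s6=1 s0=1 s5=1
t1.Δ0 s8=0 s2=0 s7=0 s1=0 clk=1 s6=1 s0=1 s5=1
t1.Δ1 s8=0 s2=0 s7=0 s1=0 clk=0 s6=1 s0=1 s5=1
t2.Δ0 s8=0 s2=0 s7=0 s1=0 clk=0 s6=1 s0=1 s5=1
t2.Δ1 s8=0 s2=0 s7=0 s1=0 clk=1 s6=1 s0=1 s5=1
t2.Δ2 s8=1 s2=0 s7=0 s1=0 clk=1 s6=1 s0=1 s5=1
t2.Δ3 s8=1 s2=0 s7=0 s1=0 clk=1 s6=1 s0=1 s5=0
t3.Δ0 s8=1 s2=0 s7=0 s1=0 clk=1 s6=1 s0=1 s5=0
t3.Δ1 s8=1 s2=0 s7=0 s1=0 clk=0 s6=1 s0=1 s5=0
t4.Δ0 s8=1 s2=0 s7=0 s1=0 clk=0 s6=1 s0=1 s5=0
t4.Δ1 s8=1 s2=0 s7=0 s1=0 clk=1 s6=1 s0=1 s5=0
t4.Δ2 s8=0 s2=0 s7=0 s1=0 clk=1 s6=1 s0=1 s5=0
t4.Δ3 s8=0 s2=0 s7=0 s1=0 clk=1 s6=1 s0=1 s5=1
t5.Δ0 s8=0 s2=0 s7=0 s1=0 clk=1 s6=1 s0=1 s5=1
t5.Δ1 s8=0 s2=0 s7=0 s1=0 clk=0 s6=1 s0=1 s5=1
t6.Δ0 s8=0 s2=0 s7=0 s1=0 clk=0 s6=1 s0=1 s5=1
t6.Δ1 s8=0 s2=0 s7=0 s1=0 clk=1 s6=1 s0=1 s5=1
t6.Δ2 s8=1 s2=0 s7=0 s1=0 clk=1 s6=1 s0=1 s5=1
t6.Δ3 s8=1 s2=0 s7=0 s1=0 clk=1 s6=1 s0=1 s5=0
t7.Δ0 s8=1 s2=0 s7=0 s1=0 clk=1 s6=1 s0=1 s5=0
t7.Δ1 s8=1 s2=0 s7=0 s1=0 clk=0 s6=1 s0=1 s5=0
t8.Δ0 s8=1 s2=0 s7=0 s1=0 clk=0 s6=1 s0=1 s5=0
t8.Δ1 s8=1 s2=0 s7=0 s1=0 clk=1 s6=1 s0=1 s5=0
t8.Δ2 s8=0 s2=0 s7=0 s1=0 clk=1 s6=1 s0=1 s5=0
t8.Δ3 s8=0 s2=0 s7=0 s1=0 clk=1 s6=1 s0=1 s5=1
t9.Δ0 s8=0 s2=0 s7=0 s1=0 clk=1 s6=1 s0=1 s5=1
t9.Δ1 s8=0 s2=0 s7=0 s1=0 clk=0 s6=1 s0=1 s5=1
t10.Δ0 s8=0 s2=0 s7=0 s1=0 clk=0 s6=1 s0=1 s5=1
t10.Δ1 s8=0 s2=0 s7=0 s1=0 clk=1 s6=1 s0=1 s5=1
t10.Δ2 s8=1 s2=0 s7=0 s1=0 clk=1 s6=1 s0=1 s5=1
t10.Δ3 s8=1 s2=0 s7=0 s1=0 clk=1 s6=1 s0=1 s5=0
t11.Δ0 s8=1 s2=0 s7=0 s1=0 clk=1 s6=1 s0=1 s5=0
t11.Δ1 s8=1 s2=0 s7=0 s1=0 clk=0 s6=1 s0=1 s5=0
t12.Δ0 s8=1 s2=0 s7=0 s1=0 clk=0 s6=1 s0=1 s5=0
t12.Δ1 s8=1 s2=0 s7=0 s1=0 clk=1 s6=1 s0=1 s5=0
t12.Δ2 s8=0 s2=0 s7=0 s1=0 clk=1 s6=1 s0=1 s5=0
t12.Δ3 s8=0 s2=0 s7=0 s1=0 clk=1 s6=1 s0=1 s5=1
t13.Δ0 s8=0 s2=0 s7=0 s1=0 clk=1 s6=1 s0=1 s5=1
t13.Δ1 s8=0 s2=0 s7=0 s1=0 clk=0 s6=1 s0=1 s5=1
t14.Δ0 s8=0 s2=0 s7=0 s1=0 clk=0 s6=1 s0=1 s5=1
t14.Δ1 s8=0 s2=0 s7=0 s1=0 clk=1 s6=1 s0=1 s5=1
t14.Δ2 s8=1 s2=0 s7=0 s1=0 clk=1 s6=1 s0=1 s5=1
t14.Δ3 s8=1 s2=0 s7=0 s1=0 clk=1 s6=1 s0=1 s5=0
t15.Δ0 s8=1 s2=0 s7=0 s1=0 clk=1 s6=1 s0=1 s5=0
t15.Δ1 s8=1 s2=0 s7=0 s1=0 clk=0 s6=1 s0=1 s5=0
t16.Δ0 s8=1 s2=0 s7=0 s1=0 clk=0 s6=1 s0=1 s5=0
t16.Δ1 s8=1 s2=0 s7=0 s1=0 clk=1 s6=1 s0=1 s5=0
t16.Δ2 s8=0 s2=0 s7=0 s1=0 clk=1 s6=1 s0=1 s5=0
t16.Δ3 s8=0 s2=0 s7=0 s1=0 clk=1 s6=1 s0=1 s5=1
t17.Δ0 s8=0 s2=0 s7=0 s1=0 clk=1 s6=1 s0=1 s5=1
t17.Δ1 s8=0 s2=0 s7=0 s1=0 clk=0 s6=1 s0=1 s5=1
t18.Δ0 s8=0 s2=0 s7=0 s1=0 clk=0 s6=1 s0=1 s5=1
t18.Δ1 s8=0 s2=0 s7=0 s1=0 clk=1 s6=1 s0=1 s5=1
t18.Δ2 s8=1 s2=0 s7=0 s1=0 clk=1 s6=1 s0=1 s5=1
t18.Δ3 s8=1 s2=0 s7=0 s1=0 clk=1 s6=1 s0=1 s5=0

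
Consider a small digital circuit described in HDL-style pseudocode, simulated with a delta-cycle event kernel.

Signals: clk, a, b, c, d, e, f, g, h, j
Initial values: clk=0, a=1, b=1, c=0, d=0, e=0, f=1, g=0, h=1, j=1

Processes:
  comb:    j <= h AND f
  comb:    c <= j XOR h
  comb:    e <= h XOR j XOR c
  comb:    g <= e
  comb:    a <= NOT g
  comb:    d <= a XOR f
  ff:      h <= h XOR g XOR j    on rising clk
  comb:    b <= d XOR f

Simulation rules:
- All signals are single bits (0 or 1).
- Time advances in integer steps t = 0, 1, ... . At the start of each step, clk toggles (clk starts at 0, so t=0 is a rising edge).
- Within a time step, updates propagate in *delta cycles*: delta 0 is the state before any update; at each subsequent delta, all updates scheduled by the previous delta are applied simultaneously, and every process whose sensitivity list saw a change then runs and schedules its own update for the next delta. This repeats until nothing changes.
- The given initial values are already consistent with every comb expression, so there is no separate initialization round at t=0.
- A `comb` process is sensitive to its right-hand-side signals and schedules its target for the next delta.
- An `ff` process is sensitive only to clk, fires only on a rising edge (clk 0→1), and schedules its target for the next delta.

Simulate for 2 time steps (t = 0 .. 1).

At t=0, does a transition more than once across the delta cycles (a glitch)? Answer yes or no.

[bits: j,a,d,e,h,b,c,g,f,clk]
t=0: Δ0=1100110010 Δ1=1100110011 Δ2=1100010011 Δ3=0101011011 Δ4=0101010111 Δ5=0000010111 Δ6=0010010011 Δ7=0110000011 Δ8=0100000011 Δ9=0100010011 | 9Δ
t=1: Δ0=0100010011 Δ1=0100010010 | 1Δ

yes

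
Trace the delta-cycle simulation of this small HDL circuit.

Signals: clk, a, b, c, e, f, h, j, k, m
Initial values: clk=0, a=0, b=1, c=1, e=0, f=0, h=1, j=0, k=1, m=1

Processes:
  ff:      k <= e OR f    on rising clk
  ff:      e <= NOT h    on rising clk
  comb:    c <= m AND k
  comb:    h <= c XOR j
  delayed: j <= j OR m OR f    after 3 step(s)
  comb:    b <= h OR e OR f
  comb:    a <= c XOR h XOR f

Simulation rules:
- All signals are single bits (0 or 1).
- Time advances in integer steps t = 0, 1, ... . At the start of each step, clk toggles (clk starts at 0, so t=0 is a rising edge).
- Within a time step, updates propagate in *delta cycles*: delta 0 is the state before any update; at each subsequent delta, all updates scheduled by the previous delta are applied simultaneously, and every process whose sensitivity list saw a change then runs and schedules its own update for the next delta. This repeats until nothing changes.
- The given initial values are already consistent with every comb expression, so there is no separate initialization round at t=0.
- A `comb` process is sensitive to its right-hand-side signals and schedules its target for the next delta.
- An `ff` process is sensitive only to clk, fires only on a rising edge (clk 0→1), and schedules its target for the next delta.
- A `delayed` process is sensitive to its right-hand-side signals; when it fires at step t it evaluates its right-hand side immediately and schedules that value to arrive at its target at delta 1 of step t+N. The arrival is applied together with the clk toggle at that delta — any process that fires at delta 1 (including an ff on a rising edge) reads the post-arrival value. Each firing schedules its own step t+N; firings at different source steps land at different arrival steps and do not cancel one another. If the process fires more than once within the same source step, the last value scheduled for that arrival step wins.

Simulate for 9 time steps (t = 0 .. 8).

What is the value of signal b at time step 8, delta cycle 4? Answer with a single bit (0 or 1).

t0.Δ0 clk=0 h=1 c=1 m=1 b=1 f=0 k=1 j=0 e=0 a=0
t0.Δ1 clk=1 h=1 c=1 m=1 b=1 f=0 k=1 j=0 e=0 a=0
t0.Δ2 clk=1 h=1 c=1 m=1 b=1 f=0 k=0 j=0 e=0 a=0
t0.Δ3 clk=1 h=1 c=0 m=1 b=1 f=0 k=0 j=0 e=0 a=0
t0.Δ4 clk=1 h=0 c=0 m=1 b=1 f=0 k=0 j=0 e=0 a=1
t0.Δ5 clk=1 h=0 c=0 m=1 b=0 f=0 k=0 j=0 e=0 a=0
t1.Δ0 clk=1 h=0 c=0 m=1 b=0 f=0 k=0 j=0 e=0 a=0
t1.Δ1 clk=0 h=0 c=0 m=1 b=0 f=0 k=0 j=0 e=0 a=0
t2.Δ0 clk=0 h=0 c=0 m=1 b=0 f=0 k=0 j=0 e=0 a=0
t2.Δ1 clk=1 h=0 c=0 m=1 b=0 f=0 k=0 j=0 e=0 a=0
t2.Δ2 clk=1 h=0 c=0 m=1 b=0 f=0 k=0 j=0 e=1 a=0
t2.Δ3 clk=1 h=0 c=0 m=1 b=1 f=0 k=0 j=0 e=1 a=0
t3.Δ0 clk=1 h=0 c=0 m=1 b=1 f=0 k=0 j=0 e=1 a=0
t3.Δ1 clk=0 h=0 c=0 m=1 b=1 f=0 k=0 j=0 e=1 a=0
t4.Δ0 clk=0 h=0 c=0 m=1 b=1 f=0 k=0 j=0 e=1 a=0
t4.Δ1 clk=1 h=0 c=0 m=1 b=1 f=0 k=0 j=0 e=1 a=0
t4.Δ2 clk=1 h=0 c=0 m=1 b=1 f=0 k=1 j=0 e=1 a=0
t4.Δ3 clk=1 h=0 c=1 m=1 b=1 f=0 k=1 j=0 e=1 a=0
t4.Δ4 clk=1 h=1 c=1 m=1 b=1 f=0 k=1 j=0 e=1 a=1
t4.Δ5 clk=1 h=1 c=1 m=1 b=1 f=0 k=1 j=0 e=1 a=0
t5.Δ0 clk=1 h=1 c=1 m=1 b=1 f=0 k=1 j=0 e=1 a=0
t5.Δ1 clk=0 h=1 c=1 m=1 b=1 f=0 k=1 j=0 e=1 a=0
t6.Δ0 clk=0 h=1 c=1 m=1 b=1 f=0 k=1 j=0 e=1 a=0
t6.Δ1 clk=1 h=1 c=1 m=1 b=1 f=0 k=1 j=0 e=1 a=0
t6.Δ2 clk=1 h=1 c=1 m=1 b=1 f=0 k=1 j=0 e=0 a=0
t7.Δ0 clk=1 h=1 c=1 m=1 b=1 f=0 k=1 j=0 e=0 a=0
t7.Δ1 clk=0 h=1 c=1 m=1 b=1 f=0 k=1 j=0 e=0 a=0
t8.Δ0 clk=0 h=1 c=1 m=1 b=1 f=0 k=1 j=0 e=0 a=0
t8.Δ1 clk=1 h=1 c=1 m=1 b=1 f=0 k=1 j=0 e=0 a=0
t8.Δ2 clk=1 h=1 c=1 m=1 b=1 f=0 k=0 j=0 e=0 a=0
t8.Δ3 clk=1 h=1 c=0 m=1 b=1 f=0 k=0 j=0 e=0 a=0
t8.Δ4 clk=1 h=0 c=0 m=1 b=1 f=0 k=0 j=0 e=0 a=1
t8.Δ5 clk=1 h=0 c=0 m=1 b=0 f=0 k=0 j=0 e=0 a=0

1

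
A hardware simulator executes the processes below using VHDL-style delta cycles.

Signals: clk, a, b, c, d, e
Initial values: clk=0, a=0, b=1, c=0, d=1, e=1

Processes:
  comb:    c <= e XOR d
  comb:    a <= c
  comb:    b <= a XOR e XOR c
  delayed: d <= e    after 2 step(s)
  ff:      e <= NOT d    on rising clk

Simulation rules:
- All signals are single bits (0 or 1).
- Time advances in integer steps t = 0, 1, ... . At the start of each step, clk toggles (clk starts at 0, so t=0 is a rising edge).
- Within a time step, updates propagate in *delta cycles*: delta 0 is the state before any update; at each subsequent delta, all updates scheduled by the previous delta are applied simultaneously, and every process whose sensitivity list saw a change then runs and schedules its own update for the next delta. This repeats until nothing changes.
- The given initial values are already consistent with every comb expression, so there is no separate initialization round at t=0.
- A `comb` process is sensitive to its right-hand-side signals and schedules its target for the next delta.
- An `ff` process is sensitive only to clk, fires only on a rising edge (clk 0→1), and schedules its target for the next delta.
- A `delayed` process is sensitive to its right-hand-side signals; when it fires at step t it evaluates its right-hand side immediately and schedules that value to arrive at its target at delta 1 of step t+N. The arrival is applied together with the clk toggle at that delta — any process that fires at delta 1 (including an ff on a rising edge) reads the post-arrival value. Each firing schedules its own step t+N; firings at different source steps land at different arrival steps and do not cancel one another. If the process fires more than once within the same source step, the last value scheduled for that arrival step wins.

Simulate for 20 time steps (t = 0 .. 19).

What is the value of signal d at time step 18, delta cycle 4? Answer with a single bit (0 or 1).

t0.Δ0 c=0 a=0 clk=0 d=1 e=1 b=1
t0.Δ1 c=0 a=0 clk=1 d=1 e=1 b=1
t0.Δ2 c=0 a=0 clk=1 d=1 e=0 b=1
t0.Δ3 c=1 a=0 clk=1 d=1 e=0 b=0
t0.Δ4 c=1 a=1 clk=1 d=1 e=0 b=1
t0.Δ5 c=1 a=1 clk=1 d=1 e=0 b=0
t1.Δ0 c=1 a=1 clk=1 d=1 e=0 b=0
t1.Δ1 c=1 a=1 clk=0 d=1 e=0 b=0
t2.Δ0 c=1 a=1 clk=0 d=1 e=0 b=0
t2.Δ1 c=1 a=1 clk=1 d=0 e=0 b=0
t2.Δ2 c=0 a=1 clk=1 d=0 e=1 b=0
t2.Δ3 c=1 a=0 clk=1 d=0 e=1 b=0
t2.Δ4 c=1 a=1 clk=1 d=0 e=1 b=0
t2.Δ5 c=1 a=1 clk=1 d=0 e=1 b=1
t3.Δ0 c=1 a=1 clk=1 d=0 e=1 b=1
t3.Δ1 c=1 a=1 clk=0 d=0 e=1 b=1
t4.Δ0 c=1 a=1 clk=0 d=0 e=1 b=1
t4.Δ1 c=1 a=1 clk=1 d=1 e=1 b=1
t4.Δ2 c=0 a=1 clk=1 d=1 e=0 b=1
t4.Δ3 c=1 a=0 clk=1 d=1 e=0 b=1
t4.Δ4 c=1 a=1 clk=1 d=1 e=0 b=1
t4.Δ5 c=1 a=1 clk=1 d=1 e=0 b=0
t5.Δ0 c=1 a=1 clk=1 d=1 e=0 b=0
t5.Δ1 c=1 a=1 clk=0 d=1 e=0 b=0
t6.Δ0 c=1 a=1 clk=0 d=1 e=0 b=0
t6.Δ1 c=1 a=1 clk=1 d=0 e=0 b=0
t6.Δ2 c=0 a=1 clk=1 d=0 e=1 b=0
t6.Δ3 c=1 a=0 clk=1 d=0 e=1 b=0
t6.Δ4 c=1 a=1 clk=1 d=0 e=1 b=0
t6.Δ5 c=1 a=1 clk=1 d=0 e=1 b=1
t7.Δ0 c=1 a=1 clk=1 d=0 e=1 b=1
t7.Δ1 c=1 a=1 clk=0 d=0 e=1 b=1
t8.Δ0 c=1 a=1 clk=0 d=0 e=1 b=1
t8.Δ1 c=1 a=1 clk=1 d=1 e=1 b=1
t8.Δ2 c=0 a=1 clk=1 d=1 e=0 b=1
t8.Δ3 c=1 a=0 clk=1 d=1 e=0 b=1
t8.Δ4 c=1 a=1 clk=1 d=1 e=0 b=1
t8.Δ5 c=1 a=1 clk=1 d=1 e=0 b=0
t9.Δ0 c=1 a=1 clk=1 d=1 e=0 b=0
t9.Δ1 c=1 a=1 clk=0 d=1 e=0 b=0
t10.Δ0 c=1 a=1 clk=0 d=1 e=0 b=0
t10.Δ1 c=1 a=1 clk=1 d=0 e=0 b=0
t10.Δ2 c=0 a=1 clk=1 d=0 e=1 b=0
t10.Δ3 c=1 a=0 clk=1 d=0 e=1 b=0
t10.Δ4 c=1 a=1 clk=1 d=0 e=1 b=0
t10.Δ5 c=1 a=1 clk=1 d=0 e=1 b=1
t11.Δ0 c=1 a=1 clk=1 d=0 e=1 b=1
t11.Δ1 c=1 a=1 clk=0 d=0 e=1 b=1
t12.Δ0 c=1 a=1 clk=0 d=0 e=1 b=1
t12.Δ1 c=1 a=1 clk=1 d=1 e=1 b=1
t12.Δ2 c=0 a=1 clk=1 d=1 e=0 b=1
t12.Δ3 c=1 a=0 clk=1 d=1 e=0 b=1
t12.Δ4 c=1 a=1 clk=1 d=1 e=0 b=1
t12.Δ5 c=1 a=1 clk=1 d=1 e=0 b=0
t13.Δ0 c=1 a=1 clk=1 d=1 e=0 b=0
t13.Δ1 c=1 a=1 clk=0 d=1 e=0 b=0
t14.Δ0 c=1 a=1 clk=0 d=1 e=0 b=0
t14.Δ1 c=1 a=1 clk=1 d=0 e=0 b=0
t14.Δ2 c=0 a=1 clk=1 d=0 e=1 b=0
t14.Δ3 c=1 a=0 clk=1 d=0 e=1 b=0
t14.Δ4 c=1 a=1 clk=1 d=0 e=1 b=0
t14.Δ5 c=1 a=1 clk=1 d=0 e=1 b=1
t15.Δ0 c=1 a=1 clk=1 d=0 e=1 b=1
t15.Δ1 c=1 a=1 clk=0 d=0 e=1 b=1
t16.Δ0 c=1 a=1 clk=0 d=0 e=1 b=1
t16.Δ1 c=1 a=1 clk=1 d=1 e=1 b=1
t16.Δ2 c=0 a=1 clk=1 d=1 e=0 b=1
t16.Δ3 c=1 a=0 clk=1 d=1 e=0 b=1
t16.Δ4 c=1 a=1 clk=1 d=1 e=0 b=1
t16.Δ5 c=1 a=1 clk=1 d=1 e=0 b=0
t17.Δ0 c=1 a=1 clk=1 d=1 e=0 b=0
t17.Δ1 c=1 a=1 clk=0 d=1 e=0 b=0
t18.Δ0 c=1 a=1 clk=0 d=1 e=0 b=0
t18.Δ1 c=1 a=1 clk=1 d=0 e=0 b=0
t18.Δ2 c=0 a=1 clk=1 d=0 e=1 b=0
t18.Δ3 c=1 a=0 clk=1 d=0 e=1 b=0
t18.Δ4 c=1 a=1 clk=1 d=0 e=1 b=0
t18.Δ5 c=1 a=1 clk=1 d=0 e=1 b=1
t19.Δ0 c=1 a=1 clk=1 d=0 e=1 b=1
t19.Δ1 c=1 a=1 clk=0 d=0 e=1 b=1

0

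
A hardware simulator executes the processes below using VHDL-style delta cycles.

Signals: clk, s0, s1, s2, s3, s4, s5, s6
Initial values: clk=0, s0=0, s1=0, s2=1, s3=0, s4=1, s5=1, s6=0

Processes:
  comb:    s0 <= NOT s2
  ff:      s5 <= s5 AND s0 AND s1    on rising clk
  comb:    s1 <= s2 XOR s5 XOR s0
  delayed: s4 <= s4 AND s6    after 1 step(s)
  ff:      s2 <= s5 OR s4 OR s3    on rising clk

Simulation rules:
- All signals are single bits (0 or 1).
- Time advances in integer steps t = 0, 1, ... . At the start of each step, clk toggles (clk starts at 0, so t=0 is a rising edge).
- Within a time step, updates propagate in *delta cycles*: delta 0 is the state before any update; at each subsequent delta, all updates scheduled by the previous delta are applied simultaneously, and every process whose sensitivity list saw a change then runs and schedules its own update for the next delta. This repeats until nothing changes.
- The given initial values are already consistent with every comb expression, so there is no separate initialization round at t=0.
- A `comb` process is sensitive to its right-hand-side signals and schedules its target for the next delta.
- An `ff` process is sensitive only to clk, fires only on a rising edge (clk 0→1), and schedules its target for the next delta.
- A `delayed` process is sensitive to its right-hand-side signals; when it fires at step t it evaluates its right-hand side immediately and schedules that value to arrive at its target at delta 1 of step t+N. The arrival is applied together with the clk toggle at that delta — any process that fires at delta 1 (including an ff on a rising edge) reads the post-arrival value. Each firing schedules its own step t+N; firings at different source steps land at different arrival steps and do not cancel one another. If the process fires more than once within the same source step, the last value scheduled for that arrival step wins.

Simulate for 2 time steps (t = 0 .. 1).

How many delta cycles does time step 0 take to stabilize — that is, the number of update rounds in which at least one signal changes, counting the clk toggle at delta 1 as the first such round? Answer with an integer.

t0.Δ0 s0=0 s2=1 s1=0 s5=1 clk=0 s3=0 s4=1 s6=0
t0.Δ1 s0=0 s2=1 s1=0 s5=1 clk=1 s3=0 s4=1 s6=0
t0.Δ2 s0=0 s2=1 s1=0 s5=0 clk=1 s3=0 s4=1 s6=0
t0.Δ3 s0=0 s2=1 s1=1 s5=0 clk=1 s3=0 s4=1 s6=0
t1.Δ0 s0=0 s2=1 s1=1 s5=0 clk=1 s3=0 s4=1 s6=0
t1.Δ1 s0=0 s2=1 s1=1 s5=0 clk=0 s3=0 s4=1 s6=0

3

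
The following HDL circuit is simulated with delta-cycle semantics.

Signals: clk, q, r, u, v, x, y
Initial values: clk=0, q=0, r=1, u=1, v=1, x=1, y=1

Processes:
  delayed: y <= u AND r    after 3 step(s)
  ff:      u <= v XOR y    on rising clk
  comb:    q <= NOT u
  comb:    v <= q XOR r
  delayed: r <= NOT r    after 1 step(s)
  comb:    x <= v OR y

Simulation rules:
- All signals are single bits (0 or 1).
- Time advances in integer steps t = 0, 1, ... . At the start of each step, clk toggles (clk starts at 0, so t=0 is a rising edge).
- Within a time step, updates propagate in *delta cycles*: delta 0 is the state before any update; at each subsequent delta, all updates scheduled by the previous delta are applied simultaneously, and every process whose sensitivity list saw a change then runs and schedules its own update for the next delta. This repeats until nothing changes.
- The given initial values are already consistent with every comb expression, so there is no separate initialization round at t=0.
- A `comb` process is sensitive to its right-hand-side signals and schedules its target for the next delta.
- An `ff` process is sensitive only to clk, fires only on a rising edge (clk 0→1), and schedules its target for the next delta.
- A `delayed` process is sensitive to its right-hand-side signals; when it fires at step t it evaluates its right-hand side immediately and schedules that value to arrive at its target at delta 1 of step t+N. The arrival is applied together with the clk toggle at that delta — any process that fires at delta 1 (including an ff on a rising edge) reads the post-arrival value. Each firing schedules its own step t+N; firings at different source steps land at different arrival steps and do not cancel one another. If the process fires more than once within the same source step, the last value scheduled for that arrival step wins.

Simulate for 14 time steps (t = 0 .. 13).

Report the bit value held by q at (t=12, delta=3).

[bits: r,v,clk,y,u,x,q]
t=0: Δ0=1101110 Δ1=1111110 Δ2=1111010 Δ3=1111011 Δ4=1011011 | 4Δ
t=1: Δ0=1011011 Δ1=1001011 | 1Δ
t=2: Δ0=1001011 Δ1=1011011 Δ2=1011111 Δ3=1011110 Δ4=1111110 | 4Δ
t=3: Δ0=1111110 Δ1=1100110 | 1Δ
t=4: Δ0=1100110 Δ1=1110110 | 1Δ
t=5: Δ0=1110110 Δ1=1101110 | 1Δ
t=6: Δ0=1101110 Δ1=1111110 Δ2=1111010 Δ3=1111011 Δ4=1011011 | 4Δ
t=7: Δ0=1011011 Δ1=1001011 | 1Δ
t=8: Δ0=1001011 Δ1=1011011 Δ2=1011111 Δ3=1011110 Δ4=1111110 | 4Δ
t=9: Δ0=1111110 Δ1=1100110 | 1Δ
t=10: Δ0=1100110 Δ1=1110110 | 1Δ
t=11: Δ0=1110110 Δ1=1101110 | 1Δ
t=12: Δ0=1101110 Δ1=1111110 Δ2=1111010 Δ3=1111011 Δ4=1011011 | 4Δ
t=13: Δ0=1011011 Δ1=1001011 | 1Δ

1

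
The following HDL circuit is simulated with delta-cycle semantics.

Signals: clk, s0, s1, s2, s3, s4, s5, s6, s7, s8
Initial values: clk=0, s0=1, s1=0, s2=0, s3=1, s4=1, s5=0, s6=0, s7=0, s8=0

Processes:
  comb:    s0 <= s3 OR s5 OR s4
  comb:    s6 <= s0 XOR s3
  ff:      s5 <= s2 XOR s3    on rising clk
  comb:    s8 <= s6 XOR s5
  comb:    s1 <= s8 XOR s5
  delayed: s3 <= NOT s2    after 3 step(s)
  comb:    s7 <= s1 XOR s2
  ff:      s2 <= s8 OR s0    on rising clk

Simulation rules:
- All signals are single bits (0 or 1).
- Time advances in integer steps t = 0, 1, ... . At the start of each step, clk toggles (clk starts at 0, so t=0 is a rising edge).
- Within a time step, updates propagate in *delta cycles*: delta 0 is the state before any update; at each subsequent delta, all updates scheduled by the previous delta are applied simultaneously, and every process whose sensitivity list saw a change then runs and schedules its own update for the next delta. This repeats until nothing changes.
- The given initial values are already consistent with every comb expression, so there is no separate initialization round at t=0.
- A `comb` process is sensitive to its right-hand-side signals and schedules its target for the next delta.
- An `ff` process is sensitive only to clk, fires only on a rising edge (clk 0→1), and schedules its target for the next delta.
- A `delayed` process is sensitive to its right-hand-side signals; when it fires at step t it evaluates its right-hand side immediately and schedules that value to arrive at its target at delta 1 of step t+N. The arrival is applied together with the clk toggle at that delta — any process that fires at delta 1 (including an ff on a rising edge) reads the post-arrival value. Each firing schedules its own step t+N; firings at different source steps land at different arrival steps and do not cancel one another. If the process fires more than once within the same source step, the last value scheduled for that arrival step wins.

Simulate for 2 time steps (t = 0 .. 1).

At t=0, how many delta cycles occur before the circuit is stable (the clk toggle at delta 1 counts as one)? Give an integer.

5

t0.Δ0 s3=1 s1=0 s6=0 s7=0 s8=0 clk=0 s5=0 s2=0 s0=1 s4=1
t0.Δ1 s3=1 s1=0 s6=0 s7=0 s8=0 clk=1 s5=0 s2=0 s0=1 s4=1
t0.Δ2 s3=1 s1=0 s6=0 s7=0 s8=0 clk=1 s5=1 s2=1 s0=1 s4=1
t0.Δ3 s3=1 s1=1 s6=0 s7=1 s8=1 clk=1 s5=1 s2=1 s0=1 s4=1
t0.Δ4 s3=1 s1=0 s6=0 s7=0 s8=1 clk=1 s5=1 s2=1 s0=1 s4=1
t0.Δ5 s3=1 s1=0 s6=0 s7=1 s8=1 clk=1 s5=1 s2=1 s0=1 s4=1
t1.Δ0 s3=1 s1=0 s6=0 s7=1 s8=1 clk=1 s5=1 s2=1 s0=1 s4=1
t1.Δ1 s3=1 s1=0 s6=0 s7=1 s8=1 clk=0 s5=1 s2=1 s0=1 s4=1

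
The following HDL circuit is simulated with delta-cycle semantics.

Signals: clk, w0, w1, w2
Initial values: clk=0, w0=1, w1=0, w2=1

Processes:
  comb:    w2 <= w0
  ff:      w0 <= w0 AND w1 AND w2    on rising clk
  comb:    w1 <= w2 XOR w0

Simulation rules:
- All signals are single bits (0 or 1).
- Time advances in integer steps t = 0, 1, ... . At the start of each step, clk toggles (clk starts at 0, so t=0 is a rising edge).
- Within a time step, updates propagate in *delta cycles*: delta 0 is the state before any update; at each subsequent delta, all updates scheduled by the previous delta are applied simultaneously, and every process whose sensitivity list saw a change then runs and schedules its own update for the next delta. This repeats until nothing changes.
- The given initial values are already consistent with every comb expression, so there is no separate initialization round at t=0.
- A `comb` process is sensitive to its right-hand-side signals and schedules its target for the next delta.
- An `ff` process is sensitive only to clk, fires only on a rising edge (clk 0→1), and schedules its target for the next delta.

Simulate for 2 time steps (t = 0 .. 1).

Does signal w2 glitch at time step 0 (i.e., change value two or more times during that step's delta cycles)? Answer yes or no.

no

t0.Δ0 w1=0 w2=1 clk=0 w0=1
t0.Δ1 w1=0 w2=1 clk=1 w0=1
t0.Δ2 w1=0 w2=1 clk=1 w0=0
t0.Δ3 w1=1 w2=0 clk=1 w0=0
t0.Δ4 w1=0 w2=0 clk=1 w0=0
t1.Δ0 w1=0 w2=0 clk=1 w0=0
t1.Δ1 w1=0 w2=0 clk=0 w0=0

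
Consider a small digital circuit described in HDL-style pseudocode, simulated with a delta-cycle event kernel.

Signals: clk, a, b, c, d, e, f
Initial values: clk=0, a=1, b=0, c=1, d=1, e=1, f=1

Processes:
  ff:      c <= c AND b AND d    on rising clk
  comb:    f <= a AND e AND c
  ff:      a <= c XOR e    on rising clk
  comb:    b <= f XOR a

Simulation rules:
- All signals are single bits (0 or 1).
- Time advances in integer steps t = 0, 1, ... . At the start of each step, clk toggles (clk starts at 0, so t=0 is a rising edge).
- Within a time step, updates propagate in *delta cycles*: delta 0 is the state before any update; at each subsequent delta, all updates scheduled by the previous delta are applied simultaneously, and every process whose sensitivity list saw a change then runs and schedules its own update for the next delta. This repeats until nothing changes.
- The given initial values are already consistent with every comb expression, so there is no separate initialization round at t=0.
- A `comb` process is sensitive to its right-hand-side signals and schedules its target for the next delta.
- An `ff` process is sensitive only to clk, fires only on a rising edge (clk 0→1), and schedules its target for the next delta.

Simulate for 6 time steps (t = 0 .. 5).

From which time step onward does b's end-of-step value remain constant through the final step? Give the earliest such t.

2

t0.Δ0 c=1 d=1 clk=0 f=1 e=1 b=0 a=1
t0.Δ1 c=1 d=1 clk=1 f=1 e=1 b=0 a=1
t0.Δ2 c=0 d=1 clk=1 f=1 e=1 b=0 a=0
t0.Δ3 c=0 d=1 clk=1 f=0 e=1 b=1 a=0
t0.Δ4 c=0 d=1 clk=1 f=0 e=1 b=0 a=0
t1.Δ0 c=0 d=1 clk=1 f=0 e=1 b=0 a=0
t1.Δ1 c=0 d=1 clk=0 f=0 e=1 b=0 a=0
t2.Δ0 c=0 d=1 clk=0 f=0 e=1 b=0 a=0
t2.Δ1 c=0 d=1 clk=1 f=0 e=1 b=0 a=0
t2.Δ2 c=0 d=1 clk=1 f=0 e=1 b=0 a=1
t2.Δ3 c=0 d=1 clk=1 f=0 e=1 b=1 a=1
t3.Δ0 c=0 d=1 clk=1 f=0 e=1 b=1 a=1
t3.Δ1 c=0 d=1 clk=0 f=0 e=1 b=1 a=1
t4.Δ0 c=0 d=1 clk=0 f=0 e=1 b=1 a=1
t4.Δ1 c=0 d=1 clk=1 f=0 e=1 b=1 a=1
t5.Δ0 c=0 d=1 clk=1 f=0 e=1 b=1 a=1
t5.Δ1 c=0 d=1 clk=0 f=0 e=1 b=1 a=1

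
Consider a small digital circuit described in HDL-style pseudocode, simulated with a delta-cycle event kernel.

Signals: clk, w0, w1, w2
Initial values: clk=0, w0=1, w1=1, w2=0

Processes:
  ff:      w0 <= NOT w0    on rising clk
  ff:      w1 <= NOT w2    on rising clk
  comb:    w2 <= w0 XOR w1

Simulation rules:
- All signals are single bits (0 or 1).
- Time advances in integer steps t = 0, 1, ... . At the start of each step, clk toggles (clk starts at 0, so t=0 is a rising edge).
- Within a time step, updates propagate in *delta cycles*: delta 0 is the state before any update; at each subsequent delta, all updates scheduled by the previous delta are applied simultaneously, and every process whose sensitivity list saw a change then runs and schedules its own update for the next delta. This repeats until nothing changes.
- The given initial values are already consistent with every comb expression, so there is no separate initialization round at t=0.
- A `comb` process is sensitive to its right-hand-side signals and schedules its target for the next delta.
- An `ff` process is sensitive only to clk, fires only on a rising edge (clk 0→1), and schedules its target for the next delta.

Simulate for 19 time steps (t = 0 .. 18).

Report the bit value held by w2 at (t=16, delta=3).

1

[bits: clk,w1,w0,w2]
t=0: Δ0=0110 Δ1=1110 Δ2=1100 Δ3=1101 | 3Δ
t=1: Δ0=1101 Δ1=0101 | 1Δ
t=2: Δ0=0101 Δ1=1101 Δ2=1011 | 2Δ
t=3: Δ0=1011 Δ1=0011 | 1Δ
t=4: Δ0=0011 Δ1=1011 Δ2=1001 Δ3=1000 | 3Δ
t=5: Δ0=1000 Δ1=0000 | 1Δ
t=6: Δ0=0000 Δ1=1000 Δ2=1110 | 2Δ
t=7: Δ0=1110 Δ1=0110 | 1Δ
t=8: Δ0=0110 Δ1=1110 Δ2=1100 Δ3=1101 | 3Δ
t=9: Δ0=1101 Δ1=0101 | 1Δ
t=10: Δ0=0101 Δ1=1101 Δ2=1011 | 2Δ
t=11: Δ0=1011 Δ1=0011 | 1Δ
t=12: Δ0=0011 Δ1=1011 Δ2=1001 Δ3=1000 | 3Δ
t=13: Δ0=1000 Δ1=0000 | 1Δ
t=14: Δ0=0000 Δ1=1000 Δ2=1110 | 2Δ
t=15: Δ0=1110 Δ1=0110 | 1Δ
t=16: Δ0=0110 Δ1=1110 Δ2=1100 Δ3=1101 | 3Δ
t=17: Δ0=1101 Δ1=0101 | 1Δ
t=18: Δ0=0101 Δ1=1101 Δ2=1011 | 2Δ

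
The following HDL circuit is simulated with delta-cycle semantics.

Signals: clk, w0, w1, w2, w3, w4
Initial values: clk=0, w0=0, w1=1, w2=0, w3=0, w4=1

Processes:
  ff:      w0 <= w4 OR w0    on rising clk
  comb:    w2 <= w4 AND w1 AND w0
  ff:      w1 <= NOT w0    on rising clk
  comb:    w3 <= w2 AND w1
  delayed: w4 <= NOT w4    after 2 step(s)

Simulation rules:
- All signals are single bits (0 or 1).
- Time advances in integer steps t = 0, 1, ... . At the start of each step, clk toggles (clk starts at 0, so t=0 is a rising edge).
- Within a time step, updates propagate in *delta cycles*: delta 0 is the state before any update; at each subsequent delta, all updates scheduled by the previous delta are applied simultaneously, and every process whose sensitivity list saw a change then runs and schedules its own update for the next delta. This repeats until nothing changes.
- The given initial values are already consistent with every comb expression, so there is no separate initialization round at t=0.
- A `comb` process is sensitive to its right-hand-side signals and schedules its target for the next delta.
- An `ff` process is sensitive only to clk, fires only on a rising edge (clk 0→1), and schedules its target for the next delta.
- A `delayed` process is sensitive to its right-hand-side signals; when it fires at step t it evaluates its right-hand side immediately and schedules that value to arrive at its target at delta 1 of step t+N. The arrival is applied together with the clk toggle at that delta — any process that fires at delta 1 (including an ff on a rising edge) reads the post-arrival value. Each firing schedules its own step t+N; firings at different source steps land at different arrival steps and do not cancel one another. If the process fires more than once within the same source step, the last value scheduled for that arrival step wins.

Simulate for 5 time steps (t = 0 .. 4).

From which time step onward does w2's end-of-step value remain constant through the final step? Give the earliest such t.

t=0 Δ0: w2=0 w4=1 w3=0 w1=1 clk=0 w0=0
  Δ1: clk:0→1
  Δ2: w0:0→1
  Δ3: w2:0→1
  Δ4: w3:0→1
  (4Δ to stable)
t=1 Δ0: w2=1 w4=1 w3=1 w1=1 clk=1 w0=1
  Δ1: clk:1→0
  (1Δ to stable)
t=2 Δ0: w2=1 w4=1 w3=1 w1=1 clk=0 w0=1
  Δ1: clk:0→1
  Δ2: w1:1→0
  Δ3: w2:1→0, w3:1→0
  (3Δ to stable)
t=3 Δ0: w2=0 w4=1 w3=0 w1=0 clk=1 w0=1
  Δ1: clk:1→0
  (1Δ to stable)
t=4 Δ0: w2=0 w4=1 w3=0 w1=0 clk=0 w0=1
  Δ1: clk:0→1
  (1Δ to stable)

2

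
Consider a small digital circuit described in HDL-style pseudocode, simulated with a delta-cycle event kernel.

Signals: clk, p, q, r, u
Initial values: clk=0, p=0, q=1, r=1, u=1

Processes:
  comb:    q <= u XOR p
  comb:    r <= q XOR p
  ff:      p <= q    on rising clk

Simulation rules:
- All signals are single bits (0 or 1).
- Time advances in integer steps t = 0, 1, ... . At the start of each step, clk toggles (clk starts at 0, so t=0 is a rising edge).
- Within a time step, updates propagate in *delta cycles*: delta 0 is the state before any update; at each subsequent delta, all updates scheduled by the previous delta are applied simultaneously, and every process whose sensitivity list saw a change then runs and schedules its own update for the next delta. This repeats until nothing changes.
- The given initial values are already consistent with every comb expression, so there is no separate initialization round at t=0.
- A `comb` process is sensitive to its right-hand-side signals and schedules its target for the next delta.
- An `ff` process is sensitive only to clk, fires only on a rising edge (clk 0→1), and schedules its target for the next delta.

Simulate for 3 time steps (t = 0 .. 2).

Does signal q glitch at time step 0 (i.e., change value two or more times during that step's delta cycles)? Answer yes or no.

t=0 Δ0: r=1 u=1 clk=0 q=1 p=0
  Δ1: clk:0→1
  Δ2: p:0→1
  Δ3: r:1→0, q:1→0
  Δ4: r:0→1
  (4Δ to stable)
t=1 Δ0: r=1 u=1 clk=1 q=0 p=1
  Δ1: clk:1→0
  (1Δ to stable)
t=2 Δ0: r=1 u=1 clk=0 q=0 p=1
  Δ1: clk:0→1
  Δ2: p:1→0
  Δ3: r:1→0, q:0→1
  Δ4: r:0→1
  (4Δ to stable)

no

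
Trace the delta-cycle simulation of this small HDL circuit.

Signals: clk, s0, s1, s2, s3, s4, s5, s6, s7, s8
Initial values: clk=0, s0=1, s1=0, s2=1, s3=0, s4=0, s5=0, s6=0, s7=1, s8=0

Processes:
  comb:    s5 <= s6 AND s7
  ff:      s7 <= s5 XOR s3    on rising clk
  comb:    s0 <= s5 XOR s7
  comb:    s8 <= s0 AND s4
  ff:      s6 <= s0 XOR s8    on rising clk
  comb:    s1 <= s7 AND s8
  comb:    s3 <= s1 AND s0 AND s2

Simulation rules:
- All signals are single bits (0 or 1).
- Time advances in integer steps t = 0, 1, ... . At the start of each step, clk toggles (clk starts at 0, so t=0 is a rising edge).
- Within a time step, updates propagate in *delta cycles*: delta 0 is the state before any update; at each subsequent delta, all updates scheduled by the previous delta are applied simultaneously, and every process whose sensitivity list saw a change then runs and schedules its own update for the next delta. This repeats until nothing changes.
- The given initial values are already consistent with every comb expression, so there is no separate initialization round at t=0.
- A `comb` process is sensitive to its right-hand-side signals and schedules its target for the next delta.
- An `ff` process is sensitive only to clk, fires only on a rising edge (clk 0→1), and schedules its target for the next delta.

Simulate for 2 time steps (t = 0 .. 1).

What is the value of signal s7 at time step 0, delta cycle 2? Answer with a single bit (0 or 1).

0

t=0 Δ0: s5=0 s6=0 s8=0 clk=0 s3=0 s4=0 s1=0 s2=1 s0=1 s7=1
  Δ1: clk:0→1
  Δ2: s6:0→1, s7:1→0
  Δ3: s0:1→0
  (3Δ to stable)
t=1 Δ0: s5=0 s6=1 s8=0 clk=1 s3=0 s4=0 s1=0 s2=1 s0=0 s7=0
  Δ1: clk:1→0
  (1Δ to stable)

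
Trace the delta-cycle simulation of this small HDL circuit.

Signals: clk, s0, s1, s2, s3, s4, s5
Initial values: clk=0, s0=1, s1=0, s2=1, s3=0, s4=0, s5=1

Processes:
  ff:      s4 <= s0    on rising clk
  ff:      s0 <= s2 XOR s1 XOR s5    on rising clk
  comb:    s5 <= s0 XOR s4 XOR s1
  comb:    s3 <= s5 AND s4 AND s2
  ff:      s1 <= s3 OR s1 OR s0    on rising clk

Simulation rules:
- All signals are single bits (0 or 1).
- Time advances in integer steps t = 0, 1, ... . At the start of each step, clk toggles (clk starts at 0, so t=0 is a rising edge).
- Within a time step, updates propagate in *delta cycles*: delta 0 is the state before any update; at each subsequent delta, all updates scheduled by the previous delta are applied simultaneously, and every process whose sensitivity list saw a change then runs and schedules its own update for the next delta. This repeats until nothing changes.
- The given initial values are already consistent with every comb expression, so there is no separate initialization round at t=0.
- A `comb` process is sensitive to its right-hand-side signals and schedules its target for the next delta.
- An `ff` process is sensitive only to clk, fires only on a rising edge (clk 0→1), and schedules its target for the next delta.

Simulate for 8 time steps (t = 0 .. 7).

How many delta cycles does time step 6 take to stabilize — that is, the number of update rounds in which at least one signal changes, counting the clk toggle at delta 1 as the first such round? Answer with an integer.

2

[bits: s3,clk,s4,s0,s5,s2,s1]
t=0: Δ0=0001110 Δ1=0101110 Δ2=0110111 Δ3=1110011 Δ4=0110011 | 4Δ
t=1: Δ0=0110011 Δ1=0010011 | 1Δ
t=2: Δ0=0010011 Δ1=0110011 Δ2=0100011 Δ3=0100111 | 3Δ
t=3: Δ0=0100111 Δ1=0000111 | 1Δ
t=4: Δ0=0000111 Δ1=0100111 Δ2=0101111 Δ3=0101011 | 3Δ
t=5: Δ0=0101011 Δ1=0001011 | 1Δ
t=6: Δ0=0001011 Δ1=0101011 Δ2=0110011 | 2Δ
t=7: Δ0=0110011 Δ1=0010011 | 1Δ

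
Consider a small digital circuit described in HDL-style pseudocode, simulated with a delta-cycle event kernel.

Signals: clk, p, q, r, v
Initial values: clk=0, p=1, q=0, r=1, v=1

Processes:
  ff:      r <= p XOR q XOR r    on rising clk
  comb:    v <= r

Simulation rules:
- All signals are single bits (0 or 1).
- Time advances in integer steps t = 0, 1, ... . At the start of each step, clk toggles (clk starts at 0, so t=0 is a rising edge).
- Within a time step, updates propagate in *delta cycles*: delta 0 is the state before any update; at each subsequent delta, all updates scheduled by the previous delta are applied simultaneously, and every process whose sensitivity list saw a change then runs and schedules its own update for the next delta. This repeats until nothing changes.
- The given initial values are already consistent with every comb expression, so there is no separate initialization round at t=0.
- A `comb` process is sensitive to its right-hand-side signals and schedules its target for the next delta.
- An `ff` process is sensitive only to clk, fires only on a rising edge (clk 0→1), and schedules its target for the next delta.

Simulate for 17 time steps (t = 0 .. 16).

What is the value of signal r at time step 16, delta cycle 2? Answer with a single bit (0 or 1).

0

[bits: clk,p,q,r,v]
t=0: Δ0=01011 Δ1=11011 Δ2=11001 Δ3=11000 | 3Δ
t=1: Δ0=11000 Δ1=01000 | 1Δ
t=2: Δ0=01000 Δ1=11000 Δ2=11010 Δ3=11011 | 3Δ
t=3: Δ0=11011 Δ1=01011 | 1Δ
t=4: Δ0=01011 Δ1=11011 Δ2=11001 Δ3=11000 | 3Δ
t=5: Δ0=11000 Δ1=01000 | 1Δ
t=6: Δ0=01000 Δ1=11000 Δ2=11010 Δ3=11011 | 3Δ
t=7: Δ0=11011 Δ1=01011 | 1Δ
t=8: Δ0=01011 Δ1=11011 Δ2=11001 Δ3=11000 | 3Δ
t=9: Δ0=11000 Δ1=01000 | 1Δ
t=10: Δ0=01000 Δ1=11000 Δ2=11010 Δ3=11011 | 3Δ
t=11: Δ0=11011 Δ1=01011 | 1Δ
t=12: Δ0=01011 Δ1=11011 Δ2=11001 Δ3=11000 | 3Δ
t=13: Δ0=11000 Δ1=01000 | 1Δ
t=14: Δ0=01000 Δ1=11000 Δ2=11010 Δ3=11011 | 3Δ
t=15: Δ0=11011 Δ1=01011 | 1Δ
t=16: Δ0=01011 Δ1=11011 Δ2=11001 Δ3=11000 | 3Δ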